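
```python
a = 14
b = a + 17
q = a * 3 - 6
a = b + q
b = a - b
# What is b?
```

Trace:
`a = 14` → a = 14
`b = a + 17` → b = 31
`q = a * 3 - 6` → q = 36
`a = b + q` → a = 67
`b = a - b` → b = 36
So b = 36

Answer: 36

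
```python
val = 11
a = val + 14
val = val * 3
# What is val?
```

Trace:
`val = 11` → val = 11
`a = val + 14` → a = 25
`val = val * 3` → val = 33
So val = 33

Answer: 33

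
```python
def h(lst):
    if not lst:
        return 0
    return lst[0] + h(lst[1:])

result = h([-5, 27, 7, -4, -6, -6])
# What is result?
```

(-5) + 27 + 7 + (-4) + (-6) + (-6) + 0 = 13

Answer: 13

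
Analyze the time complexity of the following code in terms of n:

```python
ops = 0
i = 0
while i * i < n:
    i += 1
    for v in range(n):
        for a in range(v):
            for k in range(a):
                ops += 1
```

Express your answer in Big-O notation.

Each loop level contributes: √n × n × n × n. Multiplying the contributions gives O(n^3√n).

Answer: O(n^3√n)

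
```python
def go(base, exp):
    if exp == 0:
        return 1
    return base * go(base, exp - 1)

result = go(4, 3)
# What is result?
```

go(4, 3) = 4 * 4 * 4 = 64

Answer: 64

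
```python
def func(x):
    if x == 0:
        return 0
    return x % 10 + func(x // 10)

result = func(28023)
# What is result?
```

Sum of digits of 28023: 3 + 2 + 0 + 8 + 2 = 15

Answer: 15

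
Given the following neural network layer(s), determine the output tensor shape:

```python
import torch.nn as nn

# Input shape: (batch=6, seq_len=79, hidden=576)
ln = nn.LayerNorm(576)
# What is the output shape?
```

Input: (6, 79, 576) -> Output: (6, 79, 576)

Answer: (6, 79, 576)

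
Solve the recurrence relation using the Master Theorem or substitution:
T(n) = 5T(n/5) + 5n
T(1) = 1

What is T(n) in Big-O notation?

By Master Theorem: a=5, b=5, f(n)=5n. Since log_5(5) = 1 and f(n) = Θ(n^1), Case 2 applies. T(n) = O(n log n).

Answer: O(n log n)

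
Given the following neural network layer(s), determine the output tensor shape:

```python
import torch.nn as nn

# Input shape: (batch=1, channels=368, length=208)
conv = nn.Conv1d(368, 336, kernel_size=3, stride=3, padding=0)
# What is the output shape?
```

Input: (1, 368, 208) -> Output: (1, 336, 69)

Answer: (1, 336, 69)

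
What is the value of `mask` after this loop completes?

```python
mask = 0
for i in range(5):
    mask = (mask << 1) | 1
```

Build 5 consecutive 1-bits: 0b11111
`mask` takes the values: 0 → 1 → 3 → 7 → 15 → 31

Answer: 31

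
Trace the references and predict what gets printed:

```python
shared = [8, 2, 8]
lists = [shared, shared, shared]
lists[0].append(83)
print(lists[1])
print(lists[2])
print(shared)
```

Key concept: list of same reference.
Step by step:
`shared = [8, 2, 8]` → shared = [8, 2, 8]
`lists = [shared, shared, shared]` → lists = [[8, 2, 8], [8, 2, 8], [8, 2, 8]]
`lists[0].append(83)` → shared = [8, 2, 8, 83]; lists = [[8, 2, 8, 83], [8, 2, 8, 83], [8, 2, 8, 83]]
`print(lists[1])` → prints [8, 2, 8, 83]
`print(lists[2])` → prints [8, 2, 8, 83]
`print(shared)` → prints [8, 2, 8, 83]

Answer:
[8, 2, 8, 83]
[8, 2, 8, 83]
[8, 2, 8, 83]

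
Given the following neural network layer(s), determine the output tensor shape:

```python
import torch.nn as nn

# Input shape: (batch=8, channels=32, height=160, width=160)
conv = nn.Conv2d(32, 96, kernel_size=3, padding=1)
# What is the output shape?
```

Input: (8, 32, 160, 160) -> Output: (8, 96, 160, 160)

Answer: (8, 96, 160, 160)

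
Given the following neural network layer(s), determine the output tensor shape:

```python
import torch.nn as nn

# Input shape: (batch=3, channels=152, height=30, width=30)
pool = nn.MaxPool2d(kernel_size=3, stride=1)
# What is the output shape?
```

Input: (3, 152, 30, 30) -> Output: (3, 152, 28, 28)

Answer: (3, 152, 28, 28)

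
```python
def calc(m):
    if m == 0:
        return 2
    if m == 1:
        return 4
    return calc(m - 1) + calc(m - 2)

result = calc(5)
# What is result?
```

Build up from base cases: calc(0)=2, calc(1)=4, calc(2)=6, calc(3)=10, calc(4)=16, calc(5)=26

Answer: 26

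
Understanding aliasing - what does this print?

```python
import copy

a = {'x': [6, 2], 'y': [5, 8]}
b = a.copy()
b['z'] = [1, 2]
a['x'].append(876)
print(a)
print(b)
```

Key concept: shallow copy of dict with mutable values.
Step by step:
`a = {'x': [6, 2], 'y': [5, 8]}` → a = {'x': [6, 2], 'y': [5, 8]}
`b = a.copy()` → b = {'x': [6, 2], 'y': [5, 8]}
`b['z'] = [1, 2]` → b = {'x': [6, 2], 'y': [5, 8], 'z': [1, 2]}
`a['x'].append(876)` → a = {'x': [6, 2, 876], 'y': [5, 8]}; b = {'x': [6, 2, 876], 'y': [5, 8], 'z': [1, 2]}
`print(a)` → prints {'x': [6, 2, 876], 'y': [5, 8]}
`print(b)` → prints {'x': [6, 2, 876], 'y': [5, 8], 'z': [1, 2]}

Answer:
{'x': [6, 2, 876], 'y': [5, 8]}
{'x': [6, 2, 876], 'y': [5, 8], 'z': [1, 2]}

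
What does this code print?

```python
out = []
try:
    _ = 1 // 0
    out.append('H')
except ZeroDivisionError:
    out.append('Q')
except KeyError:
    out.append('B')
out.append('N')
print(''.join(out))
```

Execution trace: 'Q' (except ZeroDivisionError) → 'N' (after the try/except). Output: QN

Answer: QN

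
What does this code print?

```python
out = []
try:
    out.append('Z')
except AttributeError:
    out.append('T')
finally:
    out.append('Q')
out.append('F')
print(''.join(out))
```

Execution trace: 'Z' (try body, no exception) → 'Q' (finally) → 'F' (after the try/except). Output: ZQF

Answer: ZQF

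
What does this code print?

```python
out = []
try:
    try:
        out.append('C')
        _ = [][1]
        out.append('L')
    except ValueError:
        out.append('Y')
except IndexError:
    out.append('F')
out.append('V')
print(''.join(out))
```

Execution trace: 'C' (try body) → 'F' (outer except IndexError) → 'V' (after the try/except). Output: CFV

Answer: CFV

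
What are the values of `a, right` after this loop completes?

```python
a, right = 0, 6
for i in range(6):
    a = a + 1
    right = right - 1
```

a goes 0→6, right goes 6→0
`a, right` takes the values: (0, 6) → (1, 6) → (1, 5) → (2, 5) → (2, 4) → (3, 4) → (3, 3) → (4, 3) → (4, 2) → (5, 2) → (5, 1) → (6, 1) → (6, 0)

Answer: 6, 0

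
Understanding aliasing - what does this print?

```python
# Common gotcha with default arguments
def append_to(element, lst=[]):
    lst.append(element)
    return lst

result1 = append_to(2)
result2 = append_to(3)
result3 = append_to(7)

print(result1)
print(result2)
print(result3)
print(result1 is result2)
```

Key concept: mutable default argument gotcha.
Step by step:
`result1 = append_to(2)` → result1 = [2]
`result2 = append_to(3)` → result1 = [2, 3] (same object as result2); result2 = [2, 3] (same object as result1)
`result3 = append_to(7)` → result1 = [2, 3, 7] (same object as result2, result3); result2 = [2, 3, 7] (same object as result1, result3); result3 = [2, 3, 7] (same object as result1, result2)
`print(result1)` → prints [2, 3, 7]
`print(result2)` → prints [2, 3, 7]
`print(result3)` → prints [2, 3, 7]
`print(result1 is result2)` → prints True

Answer:
[2, 3, 7]
[2, 3, 7]
[2, 3, 7]
True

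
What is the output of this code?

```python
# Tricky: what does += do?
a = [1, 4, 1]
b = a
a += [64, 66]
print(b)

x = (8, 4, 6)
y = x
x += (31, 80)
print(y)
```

Key concept: += behavior differs for mutable vs immutable.
Step by step:
`a = [1, 4, 1]` → a = [1, 4, 1]
`b = a` → b = [1, 4, 1] (same object as a)
`a += [64, 66]` → a = [1, 4, 1, 64, 66] (same object as b); b = [1, 4, 1, 64, 66] (same object as a)
`print(b)` → prints [1, 4, 1, 64, 66]
`x = (8, 4, 6)` → x = (8, 4, 6)
`y = x` → y = (8, 4, 6)
`x += (31, 80)` → x = (8, 4, 6, 31, 80)
`print(y)` → prints (8, 4, 6)

Answer:
[1, 4, 1, 64, 66]
(8, 4, 6)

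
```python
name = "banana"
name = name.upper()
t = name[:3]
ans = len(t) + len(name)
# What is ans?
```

Trace:
`name = "banana"` → name = 'banana'
`name = name.upper()` → name = 'BANANA'
`t = name[:3]` → t = 'BAN'
`ans = len(t) + len(name)` → ans = 9
So ans = 9

Answer: 9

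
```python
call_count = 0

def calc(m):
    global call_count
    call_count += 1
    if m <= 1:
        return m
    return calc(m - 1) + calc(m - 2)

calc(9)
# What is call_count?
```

Calls(m) = 1 + Calls(m-1) + Calls(m-2); Calls(0)=Calls(1)=1. For m=9 this gives 109.

Answer: 109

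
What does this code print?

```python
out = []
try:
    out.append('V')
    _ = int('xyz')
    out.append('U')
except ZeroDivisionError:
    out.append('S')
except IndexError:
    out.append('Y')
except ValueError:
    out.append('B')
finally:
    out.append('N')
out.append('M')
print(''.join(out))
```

Execution trace: 'V' (try body) → 'B' (except ValueError) → 'N' (finally) → 'M' (after the try/except). Output: VBNM

Answer: VBNM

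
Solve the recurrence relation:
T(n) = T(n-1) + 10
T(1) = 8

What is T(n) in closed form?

Unrolling: T(n) = T(1) + 10·(n-1) = 8 + 10(n-1) = 10n - 2.

Answer: T(n) = 10n - 2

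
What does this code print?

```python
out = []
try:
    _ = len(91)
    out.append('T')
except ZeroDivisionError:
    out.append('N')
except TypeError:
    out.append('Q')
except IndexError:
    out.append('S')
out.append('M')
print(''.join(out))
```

Execution trace: 'Q' (except TypeError) → 'M' (after the try/except). Output: QM

Answer: QM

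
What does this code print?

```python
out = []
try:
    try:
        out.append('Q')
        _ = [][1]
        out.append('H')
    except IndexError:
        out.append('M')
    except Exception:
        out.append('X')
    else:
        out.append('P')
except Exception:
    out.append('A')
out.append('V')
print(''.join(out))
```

Execution trace: 'Q' (inner try body) → 'M' (inner except IndexError) → 'V' (after the try/except). Output: QMV

Answer: QMV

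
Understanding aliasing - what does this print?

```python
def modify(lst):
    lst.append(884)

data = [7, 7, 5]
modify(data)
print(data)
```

Key concept: function modifies passed list.
Step by step:
`data = [7, 7, 5]` → data = [7, 7, 5]
`modify(data)` → data = [7, 7, 5, 884]
`print(data)` → prints [7, 7, 5, 884]

Answer: [7, 7, 5, 884]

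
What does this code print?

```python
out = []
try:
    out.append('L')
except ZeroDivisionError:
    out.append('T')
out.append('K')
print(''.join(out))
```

Execution trace: 'L' (try body, no exception) → 'K' (after the try/except). Output: LK

Answer: LK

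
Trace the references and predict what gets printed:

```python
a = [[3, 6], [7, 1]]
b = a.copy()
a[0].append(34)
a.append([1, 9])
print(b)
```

Key concept: shallow copy with nested lists.
Step by step:
`a = [[3, 6], [7, 1]]` → a = [[3, 6], [7, 1]]
`b = a.copy()` → b = [[3, 6], [7, 1]]
`a[0].append(34)` → a = [[3, 6, 34], [7, 1]]; b = [[3, 6, 34], [7, 1]]
`a.append([1, 9])` → a = [[3, 6, 34], [7, 1], [1, 9]]
`print(b)` → prints [[3, 6, 34], [7, 1]]

Answer: [[3, 6, 34], [7, 1]]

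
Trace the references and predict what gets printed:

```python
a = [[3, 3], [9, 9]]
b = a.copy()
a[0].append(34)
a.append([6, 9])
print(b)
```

Key concept: shallow copy with nested lists.
Step by step:
`a = [[3, 3], [9, 9]]` → a = [[3, 3], [9, 9]]
`b = a.copy()` → b = [[3, 3], [9, 9]]
`a[0].append(34)` → a = [[3, 3, 34], [9, 9]]; b = [[3, 3, 34], [9, 9]]
`a.append([6, 9])` → a = [[3, 3, 34], [9, 9], [6, 9]]
`print(b)` → prints [[3, 3, 34], [9, 9]]

Answer: [[3, 3, 34], [9, 9]]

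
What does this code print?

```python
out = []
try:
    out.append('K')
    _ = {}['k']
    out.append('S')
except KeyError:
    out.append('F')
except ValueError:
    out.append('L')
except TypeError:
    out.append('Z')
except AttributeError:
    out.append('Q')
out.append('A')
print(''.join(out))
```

Execution trace: 'K' (try body) → 'F' (except KeyError) → 'A' (after the try/except). Output: KFA

Answer: KFA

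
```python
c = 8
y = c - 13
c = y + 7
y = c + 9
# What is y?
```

Trace:
`c = 8` → c = 8
`y = c - 13` → y = -5
`c = y + 7` → c = 2
`y = c + 9` → y = 11
So y = 11

Answer: 11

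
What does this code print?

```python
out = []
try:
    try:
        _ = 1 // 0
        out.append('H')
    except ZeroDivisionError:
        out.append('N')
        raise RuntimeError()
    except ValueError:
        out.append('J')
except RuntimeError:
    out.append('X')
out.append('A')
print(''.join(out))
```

Execution trace: 'N' (inner except ZeroDivisionError) → 'X' (outer except RuntimeError) → 'A' (after the try/except). Output: NXA

Answer: NXA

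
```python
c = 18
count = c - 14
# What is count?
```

Trace:
`c = 18` → c = 18
`count = c - 14` → count = 4
So count = 4

Answer: 4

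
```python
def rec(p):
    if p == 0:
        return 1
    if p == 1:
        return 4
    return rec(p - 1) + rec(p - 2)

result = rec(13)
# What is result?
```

Build up from base cases: rec(0)=1, rec(1)=4, rec(2)=5, rec(3)=9, rec(4)=14, rec(5)=23, rec(6)=37, ..., rec(13)=1076

Answer: 1076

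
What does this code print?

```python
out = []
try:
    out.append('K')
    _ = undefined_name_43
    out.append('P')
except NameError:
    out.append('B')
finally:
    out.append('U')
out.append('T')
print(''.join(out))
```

Execution trace: 'K' (try body) → 'B' (except NameError) → 'U' (finally) → 'T' (after the try/except). Output: KBUT

Answer: KBUT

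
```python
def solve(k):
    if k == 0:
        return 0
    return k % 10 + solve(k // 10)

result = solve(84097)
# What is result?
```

Sum of digits of 84097: 7 + 9 + 0 + 4 + 8 = 28

Answer: 28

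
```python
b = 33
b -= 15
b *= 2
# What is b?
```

Trace:
`b = 33` → b = 33
`b -= 15` → b = 18
`b *= 2` → b = 36
So b = 36

Answer: 36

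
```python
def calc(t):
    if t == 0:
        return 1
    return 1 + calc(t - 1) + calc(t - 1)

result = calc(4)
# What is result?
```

calc(t) = 1 + 2·calc(t-1), calc(0)=1. Closed form: (1+1)·2^4 - 1 = 31.

Answer: 31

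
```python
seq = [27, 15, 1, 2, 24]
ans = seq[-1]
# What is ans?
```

Trace:
`seq = [27, 15, 1, 2, 24]` → seq = [27, 15, 1, 2, 24]
`ans = seq[-1]` → ans = 24
So ans = 24

Answer: 24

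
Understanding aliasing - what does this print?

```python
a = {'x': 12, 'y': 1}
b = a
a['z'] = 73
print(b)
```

Key concept: dict aliasing.
Step by step:
`a = {'x': 12, 'y': 1}` → a = {'x': 12, 'y': 1}
`b = a` → b = {'x': 12, 'y': 1} (same object as a)
`a['z'] = 73` → a = {'x': 12, 'y': 1, 'z': 73} (same object as b); b = {'x': 12, 'y': 1, 'z': 73} (same object as a)
`print(b)` → prints {'x': 12, 'y': 1, 'z': 73}

Answer: {'x': 12, 'y': 1, 'z': 73}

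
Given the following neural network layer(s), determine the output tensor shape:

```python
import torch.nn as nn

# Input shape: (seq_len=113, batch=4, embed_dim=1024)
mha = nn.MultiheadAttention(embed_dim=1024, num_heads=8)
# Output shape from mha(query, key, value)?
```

Input: (113, 4, 1024) -> Output: (113, 4, 1024)

Answer: (113, 4, 1024)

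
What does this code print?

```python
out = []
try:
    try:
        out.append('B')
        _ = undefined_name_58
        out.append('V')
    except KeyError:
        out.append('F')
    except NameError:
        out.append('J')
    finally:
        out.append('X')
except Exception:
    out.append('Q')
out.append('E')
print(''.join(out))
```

Execution trace: 'B' (inner try body) → 'J' (inner except NameError) → 'X' (inner finally) → 'E' (after the try/except). Output: BJXE

Answer: BJXE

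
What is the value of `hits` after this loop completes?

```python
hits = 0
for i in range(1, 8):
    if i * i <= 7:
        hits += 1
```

Count numbers where i² ≤ 7
`hits` takes the values: 0 → 1 → 2

Answer: 2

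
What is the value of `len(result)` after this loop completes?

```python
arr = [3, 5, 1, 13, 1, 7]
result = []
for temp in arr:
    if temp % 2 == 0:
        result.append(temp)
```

Count even numbers in [3, 5, 1, 13, 1, 7]
`result` takes the values: []
So `len(result)` = 0

Answer: 0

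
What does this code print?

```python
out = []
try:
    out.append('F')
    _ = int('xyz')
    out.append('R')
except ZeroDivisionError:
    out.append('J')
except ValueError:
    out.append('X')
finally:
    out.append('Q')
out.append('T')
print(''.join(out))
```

Execution trace: 'F' (try body) → 'X' (except ValueError) → 'Q' (finally) → 'T' (after the try/except). Output: FXQT

Answer: FXQT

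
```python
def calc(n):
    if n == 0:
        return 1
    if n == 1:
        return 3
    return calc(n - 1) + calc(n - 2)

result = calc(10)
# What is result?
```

Build up from base cases: calc(0)=1, calc(1)=3, calc(2)=4, calc(3)=7, calc(4)=11, calc(5)=18, calc(6)=29, ..., calc(10)=199

Answer: 199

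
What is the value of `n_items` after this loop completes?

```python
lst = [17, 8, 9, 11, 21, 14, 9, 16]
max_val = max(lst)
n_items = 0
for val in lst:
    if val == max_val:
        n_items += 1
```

Count of max value 21 in [17, 8, 9, 11, 21, 14, 9, 16]
`n_items` takes the values: 0 → 1

Answer: 1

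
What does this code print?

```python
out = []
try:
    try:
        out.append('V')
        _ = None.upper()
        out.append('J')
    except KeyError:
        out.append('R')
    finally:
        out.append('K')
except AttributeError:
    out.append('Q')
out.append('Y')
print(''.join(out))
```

Execution trace: 'V' (inner try body) → 'K' (inner finally) → 'Q' (outer except AttributeError) → 'Y' (after the try/except). Output: VKQY

Answer: VKQY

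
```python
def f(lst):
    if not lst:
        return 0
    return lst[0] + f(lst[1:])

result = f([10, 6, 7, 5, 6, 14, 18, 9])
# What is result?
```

10 + 6 + 7 + 5 + 6 + 14 + 18 + 9 + 0 = 75

Answer: 75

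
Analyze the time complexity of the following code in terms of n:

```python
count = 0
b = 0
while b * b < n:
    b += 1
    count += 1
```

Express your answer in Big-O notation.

Each loop level contributes: √n. Multiplying the contributions gives O(√n).

Answer: O(√n)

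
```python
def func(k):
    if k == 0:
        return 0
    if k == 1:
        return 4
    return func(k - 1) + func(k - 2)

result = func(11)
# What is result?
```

Build up from base cases: func(0)=0, func(1)=4, func(2)=4, func(3)=8, func(4)=12, func(5)=20, func(6)=32, ..., func(11)=356

Answer: 356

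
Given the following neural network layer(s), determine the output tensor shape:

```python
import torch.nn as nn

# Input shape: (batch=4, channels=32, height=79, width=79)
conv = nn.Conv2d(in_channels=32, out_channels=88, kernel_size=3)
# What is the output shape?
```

Input: (4, 32, 79, 79) -> Output: (4, 88, 77, 77)

Answer: (4, 88, 77, 77)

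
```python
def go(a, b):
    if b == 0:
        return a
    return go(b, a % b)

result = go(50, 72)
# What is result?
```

go(50, 72) -> go(72, 50) -> go(50, 22) -> go(22, 6) -> go(6, 4) -> go(4, 2) -> go(2, 0) -> 2

Answer: 2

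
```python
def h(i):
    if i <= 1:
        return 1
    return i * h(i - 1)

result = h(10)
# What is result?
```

h(10) = 10 * 9 * 8 * 7 * 6 * 5 * 4 * 3 * 2 * 1 = 3628800

Answer: 3628800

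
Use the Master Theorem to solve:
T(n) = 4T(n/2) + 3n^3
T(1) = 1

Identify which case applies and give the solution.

a=4, b=2, f(n)=3n^3. log_2(4) = 2. Since c=3 > 2 and the regularity condition holds (4(n/2)^3 = (4/2^3)n^3 with 4/2^3 < 1), Case 3 applies: T(n) = Θ(f(n)) = O(n^3).

Answer: O(n^3) - Case 3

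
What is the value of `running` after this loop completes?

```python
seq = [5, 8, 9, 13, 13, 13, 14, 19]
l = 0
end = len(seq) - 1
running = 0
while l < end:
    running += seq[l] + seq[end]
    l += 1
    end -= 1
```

Sum of pairs from ends
`running` takes the values: 0 → 24 → 46 → 68 → 94

Answer: 94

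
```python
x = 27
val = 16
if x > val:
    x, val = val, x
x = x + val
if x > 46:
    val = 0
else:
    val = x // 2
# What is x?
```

Trace:
`x = 27` → x = 27
`val = 16` → val = 16
`if x > val: ...` → x > val is True → x = 16; val = 27
`x = x + val` → x = 43
`if x > 46: ...` → x > 46 is False, take else branch → val = 21
So x = 43

Answer: 43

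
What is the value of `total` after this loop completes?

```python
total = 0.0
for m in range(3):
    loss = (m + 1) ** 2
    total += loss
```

Sum of squared losses 1² + 2² + ... + 3²
`total` takes the values: 0.0 → 1.0 → 5.0 → 14.0

Answer: 14.0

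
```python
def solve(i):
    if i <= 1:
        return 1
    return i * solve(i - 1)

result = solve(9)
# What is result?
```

solve(9) = 9 * 8 * 7 * 6 * 5 * 4 * 3 * 2 * 1 = 362880

Answer: 362880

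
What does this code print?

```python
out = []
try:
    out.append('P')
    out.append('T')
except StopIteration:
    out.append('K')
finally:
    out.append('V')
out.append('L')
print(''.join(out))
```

Execution trace: 'P' (try body) → 'T' (try body, no exception) → 'V' (finally) → 'L' (after the try/except). Output: PTVL

Answer: PTVL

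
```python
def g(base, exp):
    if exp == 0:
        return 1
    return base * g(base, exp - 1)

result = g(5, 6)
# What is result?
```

g(5, 6) = 5 * 5 * 5 * 5 * 5 * 5 = 15625

Answer: 15625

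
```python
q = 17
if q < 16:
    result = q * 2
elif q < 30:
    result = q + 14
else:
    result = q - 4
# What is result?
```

Trace:
`q = 17` → q = 17
`if q < 16: ...` → q < 16 is False, q < 30 is True → result = 31
So result = 31

Answer: 31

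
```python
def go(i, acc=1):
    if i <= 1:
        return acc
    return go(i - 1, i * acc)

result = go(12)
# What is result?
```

Accumulator trace (n, acc): (12, 1) -> (11, 12) -> (10, 132) -> (9, 1320) -> (8, 11880) -> (7, 95040) -> (6, 665280) -> (5, 3991680) -> (4, 19958400) -> (3, 79833600) -> (2, 239500800) -> (1, 479001600) -> return 479001600

Answer: 479001600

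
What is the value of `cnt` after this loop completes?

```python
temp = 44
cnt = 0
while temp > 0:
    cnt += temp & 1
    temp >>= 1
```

Count set bits in 44 (binary: 0b101100)
`cnt` takes the values: 0 → 1 → 2 → 3

Answer: 3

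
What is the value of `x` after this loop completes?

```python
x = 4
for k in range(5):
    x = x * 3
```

Multiply by 3, 5 times: 4 * 3^5 = 972
`x` takes the values: 4 → 12 → 36 → 108 → 324 → 972

Answer: 972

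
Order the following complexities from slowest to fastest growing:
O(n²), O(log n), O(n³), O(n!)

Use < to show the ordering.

Ordered by growth rate: O(log n) < O(n²) < O(n³) < O(n!)

Answer: O(log n) < O(n²) < O(n³) < O(n!)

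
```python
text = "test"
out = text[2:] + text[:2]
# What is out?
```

Trace:
`text = "test"` → text = 'test'
`out = text[2:] + text[:2]` → out = 'stte'
So out = 'stte'

Answer: 'stte'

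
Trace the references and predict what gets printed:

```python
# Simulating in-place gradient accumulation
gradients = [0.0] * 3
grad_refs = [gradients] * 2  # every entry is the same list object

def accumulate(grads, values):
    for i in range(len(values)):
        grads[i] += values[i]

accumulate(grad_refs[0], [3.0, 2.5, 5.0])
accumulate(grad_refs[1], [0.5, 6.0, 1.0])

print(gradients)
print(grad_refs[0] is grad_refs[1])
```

Key concept: gradient accumulation aliasing.
Step by step:
`gradients = [0.0] * 3` → gradients = [0.0, 0.0, 0.0]
`grad_refs = [gradients] * 2` → grad_refs = [[0.0, 0.0, 0.0], [0.0, 0.0, 0.0]]
`accumulate(grad_refs[0], [3.0, 2.5, 5.0])` → gradients = [3.0, 2.5, 5.0]; grad_refs = [[3.0, 2.5, 5.0], [3.0, 2.5, 5.0]]
`accumulate(grad_refs[1], [0.5, 6.0, 1.0])` → gradients = [3.5, 8.5, 6.0]; grad_refs = [[3.5, 8.5, 6.0], [3.5, 8.5, 6.0]]
`print(gradients)` → prints [3.5, 8.5, 6.0]
`print(grad_refs[0] is grad_refs[1])` → prints True

Answer:
[3.5, 8.5, 6.0]
True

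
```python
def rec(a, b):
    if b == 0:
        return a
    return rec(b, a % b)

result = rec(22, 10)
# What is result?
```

rec(22, 10) -> rec(10, 2) -> rec(2, 0) -> 2

Answer: 2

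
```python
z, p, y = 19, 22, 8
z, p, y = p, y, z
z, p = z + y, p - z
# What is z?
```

Trace:
`z, p, y = 19, 22, 8` → z = 19; p = 22; y = 8
`z, p, y = p, y, z` → z = 22; p = 8; y = 19
`z, p = z + y, p - z` → z = 41; p = -14
So z = 41

Answer: 41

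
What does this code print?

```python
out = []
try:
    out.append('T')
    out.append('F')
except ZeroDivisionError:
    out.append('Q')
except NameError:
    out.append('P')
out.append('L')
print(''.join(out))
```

Execution trace: 'T' (try body) → 'F' (try body, no exception) → 'L' (after the try/except). Output: TFL

Answer: TFL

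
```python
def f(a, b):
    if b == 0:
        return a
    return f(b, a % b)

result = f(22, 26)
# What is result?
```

f(22, 26) -> f(26, 22) -> f(22, 4) -> f(4, 2) -> f(2, 0) -> 2

Answer: 2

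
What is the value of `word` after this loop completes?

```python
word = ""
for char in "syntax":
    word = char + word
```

Reverse 'syntax'
`word` takes the values: "" → "s" → "ys" → "nys" → "tnys" → "atnys" → "xatnys"

Answer: "xatnys"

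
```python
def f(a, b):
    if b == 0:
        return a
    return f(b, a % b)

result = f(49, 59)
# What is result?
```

f(49, 59) -> f(59, 49) -> f(49, 10) -> f(10, 9) -> f(9, 1) -> f(1, 0) -> 1

Answer: 1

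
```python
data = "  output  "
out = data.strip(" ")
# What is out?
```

Trace:
`data = "  output  "` → data = '  output  '
`out = data.strip(" ")` → out = 'output'
So out = 'output'

Answer: 'output'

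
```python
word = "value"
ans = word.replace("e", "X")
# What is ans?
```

Trace:
`word = "value"` → word = 'value'
`ans = word.replace("e", "X")` → ans = 'valuX'
So ans = 'valuX'

Answer: 'valuX'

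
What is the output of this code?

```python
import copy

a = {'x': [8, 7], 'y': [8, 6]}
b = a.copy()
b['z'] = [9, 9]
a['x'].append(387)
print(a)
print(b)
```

Key concept: shallow copy of dict with mutable values.
Step by step:
`a = {'x': [8, 7], 'y': [8, 6]}` → a = {'x': [8, 7], 'y': [8, 6]}
`b = a.copy()` → b = {'x': [8, 7], 'y': [8, 6]}
`b['z'] = [9, 9]` → b = {'x': [8, 7], 'y': [8, 6], 'z': [9, 9]}
`a['x'].append(387)` → a = {'x': [8, 7, 387], 'y': [8, 6]}; b = {'x': [8, 7, 387], 'y': [8, 6], 'z': [9, 9]}
`print(a)` → prints {'x': [8, 7, 387], 'y': [8, 6]}
`print(b)` → prints {'x': [8, 7, 387], 'y': [8, 6], 'z': [9, 9]}

Answer:
{'x': [8, 7, 387], 'y': [8, 6]}
{'x': [8, 7, 387], 'y': [8, 6], 'z': [9, 9]}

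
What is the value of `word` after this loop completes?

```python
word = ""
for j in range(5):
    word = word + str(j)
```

Concatenate digits 0 to 4
`word` takes the values: "" → "0" → "01" → "012" → "0123" → "01234"

Answer: "01234"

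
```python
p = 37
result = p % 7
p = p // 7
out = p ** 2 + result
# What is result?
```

Trace:
`p = 37` → p = 37
`result = p % 7` → result = 2
`p = p // 7` → p = 5
`out = p ** 2 + result` → out = 27
So result = 2

Answer: 2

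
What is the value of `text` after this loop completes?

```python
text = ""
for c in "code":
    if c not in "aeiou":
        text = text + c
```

Remove vowels from 'code'
`text` takes the values: "" → "c" → "cd"

Answer: "cd"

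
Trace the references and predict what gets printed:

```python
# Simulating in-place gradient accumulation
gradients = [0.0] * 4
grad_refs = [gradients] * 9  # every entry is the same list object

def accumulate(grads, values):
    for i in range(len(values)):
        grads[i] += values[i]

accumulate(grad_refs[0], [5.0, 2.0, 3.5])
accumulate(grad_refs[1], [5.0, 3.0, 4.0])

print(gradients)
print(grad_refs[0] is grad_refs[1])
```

Key concept: gradient accumulation aliasing.
Step by step:
`gradients = [0.0] * 4` → gradients = [0.0, 0.0, 0.0, 0.0]
`grad_refs = [gradients] * 9` → grad_refs = [[0.0, 0.0, 0.0, 0.0], [0.0, 0.0, 0.0, 0.0], [0.0, 0.0, 0.0, 0.0], [0.0, 0.0, 0.0, 0.0], [0.0, 0.0, 0.0, 0.0], [0.0, 0.0, 0.0, 0.0], [0.0, 0.0, 0.0, 0.0], [0.0, 0.0, 0.0, 0.0], [0.0, 0.0, 0.0, 0.0]]
`accumulate(grad_refs[0], [5.0, 2.0, 3.5])` → gradients = [5.0, 2.0, 3.5, 0.0]; grad_refs = [[5.0, 2.0, 3.5, 0.0], [5.0, 2.0, 3.5, 0.0], [5.0, 2.0, 3.5, 0.0], [5.0, 2.0, 3.5, 0.0], [5.0, 2.0, 3.5, 0.0], [5.0, 2.0, 3.5, 0.0], [5.0, 2.0, 3.5, 0.0], [5.0, 2.0, 3.5, 0.0], [5.0, 2.0, 3.5, 0.0]]
`accumulate(grad_refs[1], [5.0, 3.0, 4.0])` → gradients = [10.0, 5.0, 7.5, 0.0]; grad_refs = [[10.0, 5.0, 7.5, 0.0], [10.0, 5.0, 7.5, 0.0], [10.0, 5.0, 7.5, 0.0], [10.0, 5.0, 7.5, 0.0], [10.0, 5.0, 7.5, 0.0], [10.0, 5.0, 7.5, 0.0], [10.0, 5.0, 7.5, 0.0], [10.0, 5.0, 7.5, 0.0], [10.0, 5.0, 7.5, 0.0]]
`print(gradients)` → prints [10.0, 5.0, 7.5, 0.0]
`print(grad_refs[0] is grad_refs[1])` → prints True

Answer:
[10.0, 5.0, 7.5, 0.0]
True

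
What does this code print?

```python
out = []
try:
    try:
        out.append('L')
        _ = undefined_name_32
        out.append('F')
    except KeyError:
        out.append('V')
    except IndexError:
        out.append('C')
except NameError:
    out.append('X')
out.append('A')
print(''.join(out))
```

Execution trace: 'L' (inner try body) → 'X' (outer except NameError) → 'A' (after the try/except). Output: LXA

Answer: LXA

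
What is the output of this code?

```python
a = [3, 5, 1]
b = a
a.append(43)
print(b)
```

Key concept: basic list aliasing.
Step by step:
`a = [3, 5, 1]` → a = [3, 5, 1]
`b = a` → b = [3, 5, 1] (same object as a)
`a.append(43)` → a = [3, 5, 1, 43] (same object as b); b = [3, 5, 1, 43] (same object as a)
`print(b)` → prints [3, 5, 1, 43]

Answer: [3, 5, 1, 43]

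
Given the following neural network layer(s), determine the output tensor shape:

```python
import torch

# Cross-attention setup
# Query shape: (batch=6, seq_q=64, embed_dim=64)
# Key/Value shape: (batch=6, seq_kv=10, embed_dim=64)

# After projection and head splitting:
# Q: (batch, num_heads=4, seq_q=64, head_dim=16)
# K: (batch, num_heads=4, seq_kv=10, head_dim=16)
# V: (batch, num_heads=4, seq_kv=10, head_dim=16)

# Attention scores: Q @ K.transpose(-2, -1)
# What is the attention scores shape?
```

Input: (6, 64, 64) -> Output: (6, 4, 64, 10)

Answer: (6, 4, 64, 10)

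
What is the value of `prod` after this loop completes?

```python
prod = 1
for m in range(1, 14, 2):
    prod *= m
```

Product of 1, 3, 5, ... up to 13
`prod` takes the values: 1 → 3 → 15 → 105 → 945 → 10395 → 135135

Answer: 135135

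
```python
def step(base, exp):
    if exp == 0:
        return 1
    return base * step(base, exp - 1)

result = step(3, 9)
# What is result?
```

step(3, 9) = 3 * 3 * 3 * 3 * 3 * 3 * 3 * 3 * 3 = 19683

Answer: 19683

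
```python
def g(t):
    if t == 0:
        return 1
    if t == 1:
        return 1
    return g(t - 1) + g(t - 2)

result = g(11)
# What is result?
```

Build up from base cases: g(0)=1, g(1)=1, g(2)=2, g(3)=3, g(4)=5, g(5)=8, g(6)=13, ..., g(11)=144

Answer: 144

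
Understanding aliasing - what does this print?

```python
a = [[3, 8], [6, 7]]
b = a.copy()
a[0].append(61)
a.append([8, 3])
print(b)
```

Key concept: shallow copy with nested lists.
Step by step:
`a = [[3, 8], [6, 7]]` → a = [[3, 8], [6, 7]]
`b = a.copy()` → b = [[3, 8], [6, 7]]
`a[0].append(61)` → a = [[3, 8, 61], [6, 7]]; b = [[3, 8, 61], [6, 7]]
`a.append([8, 3])` → a = [[3, 8, 61], [6, 7], [8, 3]]
`print(b)` → prints [[3, 8, 61], [6, 7]]

Answer: [[3, 8, 61], [6, 7]]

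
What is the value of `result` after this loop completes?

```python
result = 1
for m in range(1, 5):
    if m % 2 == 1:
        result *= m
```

Product of odd numbers 1 to 4
`result` takes the values: 1 → 3

Answer: 3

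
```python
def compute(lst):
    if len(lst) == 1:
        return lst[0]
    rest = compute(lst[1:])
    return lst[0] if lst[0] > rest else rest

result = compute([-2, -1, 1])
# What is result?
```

Recursive max over [-2, -1, 1] = 1

Answer: 1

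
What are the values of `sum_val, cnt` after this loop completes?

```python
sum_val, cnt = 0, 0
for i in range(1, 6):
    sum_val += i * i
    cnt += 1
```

Sum of squares and count
`sum_val, cnt` takes the values: (0, 0) → (1, 0) → (1, 1) → (5, 1) → (5, 2) → (14, 2) → (14, 3) → (30, 3) → (30, 4) → (55, 4) → (55, 5)

Answer: 55, 5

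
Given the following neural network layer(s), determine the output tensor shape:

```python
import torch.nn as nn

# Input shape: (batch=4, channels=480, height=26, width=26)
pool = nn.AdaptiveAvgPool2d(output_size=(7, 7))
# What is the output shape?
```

Input: (4, 480, 26, 26) -> Output: (4, 480, 7, 7)

Answer: (4, 480, 7, 7)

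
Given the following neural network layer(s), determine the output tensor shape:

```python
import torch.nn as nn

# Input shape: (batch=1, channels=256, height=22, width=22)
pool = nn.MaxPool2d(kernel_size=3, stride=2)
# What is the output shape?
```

Input: (1, 256, 22, 22) -> Output: (1, 256, 10, 10)

Answer: (1, 256, 10, 10)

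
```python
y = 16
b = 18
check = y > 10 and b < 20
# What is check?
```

Trace:
`y = 16` → y = 16
`b = 18` → b = 18
`check = y > 10 and b < 20` → check = True
So check = True

Answer: True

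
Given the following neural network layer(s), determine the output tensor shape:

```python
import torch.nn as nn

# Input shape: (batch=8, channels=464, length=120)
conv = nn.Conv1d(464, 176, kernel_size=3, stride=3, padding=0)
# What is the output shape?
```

Input: (8, 464, 120) -> Output: (8, 176, 40)

Answer: (8, 176, 40)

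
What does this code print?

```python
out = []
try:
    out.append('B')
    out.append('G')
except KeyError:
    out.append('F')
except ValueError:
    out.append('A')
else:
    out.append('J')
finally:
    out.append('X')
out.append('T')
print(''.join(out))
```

Execution trace: 'B' (try body) → 'G' (try body, no exception) → 'J' (else) → 'X' (finally) → 'T' (after the try/except). Output: BGJXT

Answer: BGJXT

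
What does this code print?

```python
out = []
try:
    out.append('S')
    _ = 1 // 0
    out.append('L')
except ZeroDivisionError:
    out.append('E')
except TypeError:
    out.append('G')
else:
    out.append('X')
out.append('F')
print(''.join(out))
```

Execution trace: 'S' (try body) → 'E' (except ZeroDivisionError) → 'F' (after the try/except). Output: SEF

Answer: SEF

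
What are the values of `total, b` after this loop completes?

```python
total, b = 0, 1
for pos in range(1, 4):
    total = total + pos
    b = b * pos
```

Sum and factorial of 1 to 3
`total, b` takes the values: (0, 1) → (1, 1) → (3, 1) → (3, 2) → (6, 2) → (6, 6)

Answer: 6, 6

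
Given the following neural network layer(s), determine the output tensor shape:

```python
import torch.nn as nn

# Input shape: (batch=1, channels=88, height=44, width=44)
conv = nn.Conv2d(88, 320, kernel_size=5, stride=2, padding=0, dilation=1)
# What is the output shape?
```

Input: (1, 88, 44, 44) -> Output: (1, 320, 20, 20)

Answer: (1, 320, 20, 20)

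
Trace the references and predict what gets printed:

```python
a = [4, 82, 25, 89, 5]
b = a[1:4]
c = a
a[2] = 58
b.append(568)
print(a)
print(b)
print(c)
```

Key concept: slice vs alias.
Step by step:
`a = [4, 82, 25, 89, 5]` → a = [4, 82, 25, 89, 5]
`b = a[1:4]` → b = [82, 25, 89]
`c = a` → c = [4, 82, 25, 89, 5] (same object as a)
`a[2] = 58` → a = [4, 82, 58, 89, 5] (same object as c); c = [4, 82, 58, 89, 5] (same object as a)
`b.append(568)` → b = [82, 25, 89, 568]
`print(a)` → prints [4, 82, 58, 89, 5]
`print(b)` → prints [82, 25, 89, 568]
`print(c)` → prints [4, 82, 58, 89, 5]

Answer:
[4, 82, 58, 89, 5]
[82, 25, 89, 568]
[4, 82, 58, 89, 5]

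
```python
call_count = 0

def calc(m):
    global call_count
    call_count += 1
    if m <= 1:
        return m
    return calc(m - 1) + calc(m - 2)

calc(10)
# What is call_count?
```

Calls(m) = 1 + Calls(m-1) + Calls(m-2); Calls(0)=Calls(1)=1. For m=10 this gives 177.

Answer: 177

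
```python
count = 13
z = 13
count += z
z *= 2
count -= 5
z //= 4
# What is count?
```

Trace:
`count = 13` → count = 13
`z = 13` → z = 13
`count += z` → count = 26
`z *= 2` → z = 26
`count -= 5` → count = 21
`z //= 4` → z = 6
So count = 21

Answer: 21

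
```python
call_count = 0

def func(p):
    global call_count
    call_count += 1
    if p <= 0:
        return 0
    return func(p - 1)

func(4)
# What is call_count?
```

Linear recursion stepping by 1: 5 calls from p=4 down to ≤0.

Answer: 5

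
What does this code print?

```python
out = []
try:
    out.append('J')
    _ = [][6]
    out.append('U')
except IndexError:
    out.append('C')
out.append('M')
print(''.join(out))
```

Execution trace: 'J' (try body) → 'C' (except IndexError) → 'M' (after the try/except). Output: JCM

Answer: JCM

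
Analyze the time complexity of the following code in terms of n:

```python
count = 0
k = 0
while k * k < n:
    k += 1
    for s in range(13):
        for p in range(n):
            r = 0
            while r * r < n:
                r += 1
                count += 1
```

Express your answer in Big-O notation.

Each loop level contributes: √n × 1 × n × √n. Multiplying the contributions gives O(n^2).

Answer: O(n^2)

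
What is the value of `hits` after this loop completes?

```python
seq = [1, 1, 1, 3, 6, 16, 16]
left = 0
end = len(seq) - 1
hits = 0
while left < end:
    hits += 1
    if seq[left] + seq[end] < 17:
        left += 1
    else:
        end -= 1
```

Steps to find pair summing to 17
`hits` takes the values: 0 → 1 → 2 → 3 → 4 → 5 → 6

Answer: 6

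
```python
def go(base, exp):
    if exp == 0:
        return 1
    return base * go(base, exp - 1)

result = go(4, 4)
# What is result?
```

go(4, 4) = 4 * 4 * 4 * 4 = 256

Answer: 256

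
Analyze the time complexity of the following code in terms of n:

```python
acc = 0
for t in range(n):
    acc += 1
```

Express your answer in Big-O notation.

Each loop level contributes: n. Multiplying the contributions gives O(n).

Answer: O(n)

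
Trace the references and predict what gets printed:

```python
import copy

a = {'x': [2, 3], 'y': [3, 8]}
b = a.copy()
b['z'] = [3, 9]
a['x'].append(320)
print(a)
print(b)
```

Key concept: shallow copy of dict with mutable values.
Step by step:
`a = {'x': [2, 3], 'y': [3, 8]}` → a = {'x': [2, 3], 'y': [3, 8]}
`b = a.copy()` → b = {'x': [2, 3], 'y': [3, 8]}
`b['z'] = [3, 9]` → b = {'x': [2, 3], 'y': [3, 8], 'z': [3, 9]}
`a['x'].append(320)` → a = {'x': [2, 3, 320], 'y': [3, 8]}; b = {'x': [2, 3, 320], 'y': [3, 8], 'z': [3, 9]}
`print(a)` → prints {'x': [2, 3, 320], 'y': [3, 8]}
`print(b)` → prints {'x': [2, 3, 320], 'y': [3, 8], 'z': [3, 9]}

Answer:
{'x': [2, 3, 320], 'y': [3, 8]}
{'x': [2, 3, 320], 'y': [3, 8], 'z': [3, 9]}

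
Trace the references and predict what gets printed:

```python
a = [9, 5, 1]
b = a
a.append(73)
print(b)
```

Key concept: basic list aliasing.
Step by step:
`a = [9, 5, 1]` → a = [9, 5, 1]
`b = a` → b = [9, 5, 1] (same object as a)
`a.append(73)` → a = [9, 5, 1, 73] (same object as b); b = [9, 5, 1, 73] (same object as a)
`print(b)` → prints [9, 5, 1, 73]

Answer: [9, 5, 1, 73]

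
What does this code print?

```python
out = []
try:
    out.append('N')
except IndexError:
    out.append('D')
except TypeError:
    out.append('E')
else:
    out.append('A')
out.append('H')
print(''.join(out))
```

Execution trace: 'N' (try body, no exception) → 'A' (else) → 'H' (after the try/except). Output: NAH

Answer: NAH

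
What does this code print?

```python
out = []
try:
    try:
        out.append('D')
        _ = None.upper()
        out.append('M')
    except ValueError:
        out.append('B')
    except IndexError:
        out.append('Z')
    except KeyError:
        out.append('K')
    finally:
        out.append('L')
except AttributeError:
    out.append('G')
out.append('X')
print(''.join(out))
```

Execution trace: 'D' (try body) → 'L' (finally) → 'G' (outer except AttributeError) → 'X' (after the try/except). Output: DLGX

Answer: DLGX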